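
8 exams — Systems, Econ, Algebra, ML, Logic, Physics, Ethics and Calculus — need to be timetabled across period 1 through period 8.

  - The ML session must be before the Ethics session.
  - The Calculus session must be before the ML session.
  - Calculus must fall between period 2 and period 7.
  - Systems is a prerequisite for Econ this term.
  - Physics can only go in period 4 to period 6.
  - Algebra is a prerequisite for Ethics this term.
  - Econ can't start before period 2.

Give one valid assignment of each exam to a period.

Systems=period 1; Logic=period 1; Ethics=period 4; Calculus=period 2; Econ=period 2; Algebra=period 1; Physics=period 4; ML=period 3

Checking: ML(period 3) before Ethics(period 4); Algebra(period 1) before Ethics(period 4); Calculus(period 2) before ML(period 3); Systems(period 1) before Econ(period 2); Econ=period 2 in [period 2,period 8]; Physics=period 4 in [period 4,period 6]; Calculus=period 2 in [period 2,period 7].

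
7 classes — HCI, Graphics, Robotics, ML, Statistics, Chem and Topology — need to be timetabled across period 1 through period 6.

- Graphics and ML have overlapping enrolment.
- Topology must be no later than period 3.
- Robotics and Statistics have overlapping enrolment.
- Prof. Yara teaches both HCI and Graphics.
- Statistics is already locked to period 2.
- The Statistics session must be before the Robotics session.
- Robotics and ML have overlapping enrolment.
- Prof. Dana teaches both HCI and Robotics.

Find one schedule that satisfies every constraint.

ML -> period 1, Statistics -> period 2, HCI -> period 1, Robotics -> period 3, Topology -> period 1, Graphics -> period 2, Chem -> period 1

Checking: Statistics(period 2) before Robotics(period 3); Robotics(period 3) != Statistics(period 2); HCI(period 1) != Robotics(period 3); HCI(period 1) != Graphics(period 2); Graphics(period 2) != ML(period 1); Robotics(period 3) != ML(period 1); Topology=period 1 in [period 1,period 3]; Statistics=period 2 in [period 2,period 2].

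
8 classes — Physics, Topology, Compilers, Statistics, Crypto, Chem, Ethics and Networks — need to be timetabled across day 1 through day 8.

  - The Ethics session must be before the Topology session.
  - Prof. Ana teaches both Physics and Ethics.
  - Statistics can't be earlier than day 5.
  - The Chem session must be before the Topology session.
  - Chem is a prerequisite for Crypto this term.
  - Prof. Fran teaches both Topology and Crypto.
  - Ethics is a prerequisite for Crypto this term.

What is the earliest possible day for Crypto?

Precedence pushes Crypto to at least day 2.
Crypto at day 2 is achievable: Crypto=day 2, Compilers=day 1, Physics=day 2, Ethics=day 1, Networks=day 1, Topology=day 3, Statistics=day 5, Chem=day 1.

day 2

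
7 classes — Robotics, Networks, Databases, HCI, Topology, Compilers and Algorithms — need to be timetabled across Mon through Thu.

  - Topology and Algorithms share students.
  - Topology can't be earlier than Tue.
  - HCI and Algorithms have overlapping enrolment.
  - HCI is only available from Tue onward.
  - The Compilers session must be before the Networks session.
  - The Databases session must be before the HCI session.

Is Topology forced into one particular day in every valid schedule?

No

Topology can be Tue (e.g. Databases in Mon, Compilers in Mon, Robotics in Mon, Algorithms in Mon, HCI in Tue, Networks in Tue, Topology in Tue) or Wed (e.g. Robotics -> Mon, Databases -> Mon, Networks -> Tue, Compilers -> Mon, HCI -> Tue, Topology -> Wed, Algorithms -> Mon).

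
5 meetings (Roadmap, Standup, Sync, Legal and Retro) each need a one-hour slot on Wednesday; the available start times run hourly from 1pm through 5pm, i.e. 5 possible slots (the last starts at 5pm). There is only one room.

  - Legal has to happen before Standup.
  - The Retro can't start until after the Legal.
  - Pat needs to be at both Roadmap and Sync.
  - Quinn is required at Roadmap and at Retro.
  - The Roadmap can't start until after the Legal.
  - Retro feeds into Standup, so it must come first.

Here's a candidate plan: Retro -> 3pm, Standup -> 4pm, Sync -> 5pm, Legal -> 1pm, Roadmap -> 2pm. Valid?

Yes

Legal has to happen before Standup — holds.
There is only one room — holds.
Pat needs to be at both Roadmap and Sync — holds.
Retro feeds into Standup, so it must come first — holds.
Quinn is required at Roadmap and at Retro — holds.
The Retro can't start until after the Legal — holds.
The Roadmap can't start until after the Legal — holds.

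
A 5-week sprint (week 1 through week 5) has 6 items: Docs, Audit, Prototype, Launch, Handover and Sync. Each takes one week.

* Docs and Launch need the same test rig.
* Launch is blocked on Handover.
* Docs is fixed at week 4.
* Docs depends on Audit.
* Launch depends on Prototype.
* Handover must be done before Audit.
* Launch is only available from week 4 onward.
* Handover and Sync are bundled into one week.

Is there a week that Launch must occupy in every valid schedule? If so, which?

Launch's window is week 4–week 5.
Docs is fixed at week 4, and Launch can't share a week with Docs.
So Launch must be week 5.

week 5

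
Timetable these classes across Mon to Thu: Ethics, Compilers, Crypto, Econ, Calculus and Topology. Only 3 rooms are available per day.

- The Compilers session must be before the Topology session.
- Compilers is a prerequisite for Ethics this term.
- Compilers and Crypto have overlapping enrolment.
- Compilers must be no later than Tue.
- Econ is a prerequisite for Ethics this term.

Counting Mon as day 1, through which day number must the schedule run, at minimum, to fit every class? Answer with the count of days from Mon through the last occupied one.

2 days

The precedence chain requires at least 2 distinct days.
With at most 3 per day and 6 classes, at least 2 days are needed.
2 works (last occupied day: Tue): for example Econ -> Mon, Topology -> Tue, Crypto -> Tue, Compilers -> Mon, Ethics -> Tue, Calculus -> Mon.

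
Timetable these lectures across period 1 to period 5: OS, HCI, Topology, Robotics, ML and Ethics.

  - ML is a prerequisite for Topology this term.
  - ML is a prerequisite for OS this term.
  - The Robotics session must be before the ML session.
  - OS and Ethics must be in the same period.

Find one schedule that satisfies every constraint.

Robotics -> period 1, Ethics -> period 3, HCI -> period 1, ML -> period 2, Topology -> period 3, OS -> period 3

Checking: ML(period 2) before OS(period 3); Robotics(period 1) before ML(period 2); ML(period 2) before Topology(period 3); OS = Ethics = period 3.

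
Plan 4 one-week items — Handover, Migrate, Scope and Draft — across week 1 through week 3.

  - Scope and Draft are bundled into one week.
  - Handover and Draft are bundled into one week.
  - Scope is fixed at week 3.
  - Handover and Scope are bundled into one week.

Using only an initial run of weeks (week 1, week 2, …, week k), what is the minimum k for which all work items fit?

Scope can't be placed before week 3, so the schedule must run through at least week 3.
3 works (last occupied week: week 3): for example Migrate -> week 1, Handover -> week 3, Scope -> week 3, Draft -> week 3.

3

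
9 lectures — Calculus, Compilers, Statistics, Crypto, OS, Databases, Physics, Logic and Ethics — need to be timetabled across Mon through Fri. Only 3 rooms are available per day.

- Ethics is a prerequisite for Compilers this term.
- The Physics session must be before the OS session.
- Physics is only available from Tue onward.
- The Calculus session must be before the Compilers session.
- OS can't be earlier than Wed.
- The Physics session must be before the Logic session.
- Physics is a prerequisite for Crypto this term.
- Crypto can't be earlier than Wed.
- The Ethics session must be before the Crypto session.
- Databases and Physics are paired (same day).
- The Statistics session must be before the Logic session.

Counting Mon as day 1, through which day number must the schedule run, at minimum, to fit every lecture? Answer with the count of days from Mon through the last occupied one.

The precedence chain requires at least 2 distinct days.
With at most 3 per day and 9 lectures, at least 3 days are needed.
Crypto can't be placed before Wed — that is day 3 counting from Mon — so the schedule must run through at least 3 days.
3 works (last occupied day: Wed): for example Crypto in Wed; Calculus in Mon; Physics in Tue; Statistics in Mon; Databases in Tue; Compilers in Tue; OS in Wed; Ethics in Mon; Logic in Wed.

3 days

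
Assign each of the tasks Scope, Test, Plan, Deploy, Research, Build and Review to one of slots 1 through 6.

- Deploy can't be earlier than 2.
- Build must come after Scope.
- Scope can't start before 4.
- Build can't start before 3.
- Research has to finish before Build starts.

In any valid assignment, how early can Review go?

Review at 1 is achievable: Review -> 1, Plan -> 1, Deploy -> 2, Research -> 1, Build -> 5, Scope -> 4, Test -> 1.

1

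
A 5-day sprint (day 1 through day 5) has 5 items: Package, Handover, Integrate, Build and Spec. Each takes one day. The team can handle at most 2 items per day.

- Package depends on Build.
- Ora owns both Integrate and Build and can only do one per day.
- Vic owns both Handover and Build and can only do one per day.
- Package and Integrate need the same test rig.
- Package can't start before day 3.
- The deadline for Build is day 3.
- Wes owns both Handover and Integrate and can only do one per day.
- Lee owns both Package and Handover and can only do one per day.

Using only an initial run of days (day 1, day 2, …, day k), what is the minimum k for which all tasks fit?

The precedence chain requires at least 2 distinct days.
With at most 2 per day and 5 tasks, at least 3 days are needed.
Package can't be placed before day 3, so the schedule must run through at least day 3.
Could 3 days be enough, i.e. nothing placed later than day 3? No: Package's window within 3 days is {day 3}; Build's window within 3 days is {day 1, day 2, day 3}; Build must come before Package (at day 3 or earlier) → {day 1, day 2}; Handover can't share with Package (day 3) → {day 1, day 2}; Integrate can't share with Package (day 3) → {day 1, day 2}; Handover, Integrate and Build must all be in different days (Handover/Integrate can't share; Handover/Build can't share; Integrate/Build can't share), but they are limited to Handover in {day 1, day 2}, Integrate in {day 1, day 2}, Build in {day 1, day 2} — together just 2 days: 3 tasks can't fit in 2 distinct days.
So 3 days is not enough.
4 works (last occupied day: day 4): for example Build in day 1, Package in day 3, Spec in day 1, Handover in day 2, Integrate in day 4.

4 days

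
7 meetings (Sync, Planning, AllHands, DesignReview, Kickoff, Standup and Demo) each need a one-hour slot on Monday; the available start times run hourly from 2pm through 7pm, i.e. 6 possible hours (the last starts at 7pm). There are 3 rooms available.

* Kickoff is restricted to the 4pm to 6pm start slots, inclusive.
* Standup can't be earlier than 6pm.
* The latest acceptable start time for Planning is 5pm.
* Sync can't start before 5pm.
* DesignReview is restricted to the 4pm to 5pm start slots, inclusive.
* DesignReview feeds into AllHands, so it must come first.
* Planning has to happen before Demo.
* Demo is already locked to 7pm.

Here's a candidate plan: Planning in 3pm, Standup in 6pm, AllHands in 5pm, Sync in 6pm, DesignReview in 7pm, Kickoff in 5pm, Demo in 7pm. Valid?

DesignReview is restricted to the 4pm to 5pm start slots, inclusive — violated.
Demo is already locked to 7pm — holds.
Kickoff is restricted to the 4pm to 6pm start slots, inclusive — holds.
Planning has to happen before Demo — holds.
The latest acceptable start time for Planning is 5pm — holds.
DesignReview feeds into AllHands, so it must come first — violated.
Sync can't start before 5pm — holds.
Standup can't be earlier than 6pm — holds.
There are 3 rooms available — holds.

No — it violates: DesignReview feeds into AllHands, so it must come first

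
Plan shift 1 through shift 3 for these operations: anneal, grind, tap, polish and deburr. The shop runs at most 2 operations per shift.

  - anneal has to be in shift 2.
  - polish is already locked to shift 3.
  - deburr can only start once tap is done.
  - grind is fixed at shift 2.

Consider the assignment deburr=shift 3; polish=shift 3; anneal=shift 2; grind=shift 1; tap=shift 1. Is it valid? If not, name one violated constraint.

deburr can only start once tap is done — holds.
anneal has to be in shift 2 — holds.
polish is already locked to shift 3 — holds.
grind is fixed at shift 2 — violated.
The shop runs at most 2 operations per shift — holds.

No — it violates: grind is fixed at shift 2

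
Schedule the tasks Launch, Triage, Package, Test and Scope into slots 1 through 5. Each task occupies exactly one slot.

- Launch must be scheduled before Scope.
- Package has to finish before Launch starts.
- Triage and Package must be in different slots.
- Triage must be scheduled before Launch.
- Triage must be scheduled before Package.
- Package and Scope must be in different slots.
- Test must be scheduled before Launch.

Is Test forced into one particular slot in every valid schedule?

Test can be 1 (e.g. Test in 1; Triage in 1; Launch in 3; Scope in 4; Package in 2) or 2 (e.g. Package -> 2; Launch -> 3; Scope -> 4; Triage -> 1; Test -> 2).

No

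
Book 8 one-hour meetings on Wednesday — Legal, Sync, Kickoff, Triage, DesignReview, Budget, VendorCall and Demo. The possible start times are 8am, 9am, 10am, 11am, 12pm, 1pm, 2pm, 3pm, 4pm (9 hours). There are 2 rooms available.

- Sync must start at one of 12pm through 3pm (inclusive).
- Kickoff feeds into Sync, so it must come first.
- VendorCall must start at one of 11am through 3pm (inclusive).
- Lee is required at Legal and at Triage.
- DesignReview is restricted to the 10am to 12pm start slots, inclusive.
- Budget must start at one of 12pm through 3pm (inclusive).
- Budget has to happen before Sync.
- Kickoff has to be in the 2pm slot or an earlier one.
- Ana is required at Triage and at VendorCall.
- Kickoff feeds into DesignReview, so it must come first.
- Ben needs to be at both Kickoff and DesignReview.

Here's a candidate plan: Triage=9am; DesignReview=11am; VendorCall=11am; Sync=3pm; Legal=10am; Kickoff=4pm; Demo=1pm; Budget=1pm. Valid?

Invalid. Kickoff has to be in the 2pm slot or an earlier one.

There are 2 rooms available — holds.
Kickoff feeds into Sync, so it must come first — violated.
Budget must start at one of 12pm through 3pm (inclusive) — holds.
Kickoff has to be in the 2pm slot or an earlier one — violated.
VendorCall must start at one of 11am through 3pm (inclusive) — holds.
Lee is required at Legal and at Triage — holds.
Sync must start at one of 12pm through 3pm (inclusive) — holds.
Budget has to happen before Sync — holds.
Kickoff feeds into DesignReview, so it must come first — violated.
Ana is required at Triage and at VendorCall — holds.
DesignReview is restricted to the 10am to 12pm start slots, inclusive — holds.
Ben needs to be at both Kickoff and DesignReview — holds.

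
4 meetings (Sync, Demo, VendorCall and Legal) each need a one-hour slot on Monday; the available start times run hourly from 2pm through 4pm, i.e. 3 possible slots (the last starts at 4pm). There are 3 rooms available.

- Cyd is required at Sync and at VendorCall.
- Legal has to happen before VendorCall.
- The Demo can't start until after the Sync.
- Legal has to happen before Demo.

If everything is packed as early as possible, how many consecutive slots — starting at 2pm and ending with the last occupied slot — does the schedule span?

2 slots

The precedence chain requires at least 2 distinct slots.
With at most 3 per slot and 4 meetings, at least 2 slots are needed.
2 works (last occupied slot: 3pm): for example Sync in 2pm; Legal in 2pm; VendorCall in 3pm; Demo in 3pm.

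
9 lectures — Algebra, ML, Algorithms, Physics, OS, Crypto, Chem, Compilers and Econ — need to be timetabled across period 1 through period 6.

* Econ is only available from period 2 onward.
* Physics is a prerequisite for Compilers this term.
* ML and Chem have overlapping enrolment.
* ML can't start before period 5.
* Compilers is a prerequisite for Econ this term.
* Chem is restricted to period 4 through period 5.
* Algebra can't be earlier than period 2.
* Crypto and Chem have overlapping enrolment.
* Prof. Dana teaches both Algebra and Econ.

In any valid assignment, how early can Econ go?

Econ is available from period 2; precedence pushes Econ to at least period 3.
Econ at period 3 is achievable: OS -> period 1, Algorithms -> period 1, Chem -> period 4, ML -> period 5, Econ -> period 3, Crypto -> period 1, Algebra -> period 2, Compilers -> period 2, Physics -> period 1.

period 3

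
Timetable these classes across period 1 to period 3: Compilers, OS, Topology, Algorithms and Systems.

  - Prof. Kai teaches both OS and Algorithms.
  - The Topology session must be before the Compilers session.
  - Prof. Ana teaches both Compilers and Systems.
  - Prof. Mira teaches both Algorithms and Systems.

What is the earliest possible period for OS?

OS at period 1 is achievable: Algorithms=period 2; Compilers=period 2; OS=period 1; Systems=period 1; Topology=period 1.

period 1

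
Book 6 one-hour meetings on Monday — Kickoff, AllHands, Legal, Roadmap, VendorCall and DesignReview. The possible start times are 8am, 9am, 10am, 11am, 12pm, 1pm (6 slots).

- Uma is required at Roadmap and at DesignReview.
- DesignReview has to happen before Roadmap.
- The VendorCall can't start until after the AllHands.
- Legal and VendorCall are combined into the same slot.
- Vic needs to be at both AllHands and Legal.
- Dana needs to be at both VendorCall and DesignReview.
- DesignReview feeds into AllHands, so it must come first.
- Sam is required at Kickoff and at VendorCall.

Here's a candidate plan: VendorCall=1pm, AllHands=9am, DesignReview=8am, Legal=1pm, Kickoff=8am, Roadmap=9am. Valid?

Valid

The VendorCall can't start until after the AllHands — holds.
Sam is required at Kickoff and at VendorCall — holds.
Dana needs to be at both VendorCall and DesignReview — holds.
Uma is required at Roadmap and at DesignReview — holds.
DesignReview feeds into AllHands, so it must come first — holds.
DesignReview has to happen before Roadmap — holds.
Vic needs to be at both AllHands and Legal — holds.
Legal and VendorCall are combined into the same slot — holds.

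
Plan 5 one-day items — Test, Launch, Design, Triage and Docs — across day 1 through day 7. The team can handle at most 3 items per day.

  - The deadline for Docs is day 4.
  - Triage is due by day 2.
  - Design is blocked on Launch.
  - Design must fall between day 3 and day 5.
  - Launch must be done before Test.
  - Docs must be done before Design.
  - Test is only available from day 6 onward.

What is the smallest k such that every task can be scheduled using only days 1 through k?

The precedence chain requires at least 2 distinct days.
With at most 3 per day and 5 tasks, at least 2 days are needed.
Test can't be placed before day 6, so the schedule must run through at least day 6.
6 works (last occupied day: day 6): for example Triage in day 1; Docs in day 1; Design in day 3; Test in day 6; Launch in day 1.

6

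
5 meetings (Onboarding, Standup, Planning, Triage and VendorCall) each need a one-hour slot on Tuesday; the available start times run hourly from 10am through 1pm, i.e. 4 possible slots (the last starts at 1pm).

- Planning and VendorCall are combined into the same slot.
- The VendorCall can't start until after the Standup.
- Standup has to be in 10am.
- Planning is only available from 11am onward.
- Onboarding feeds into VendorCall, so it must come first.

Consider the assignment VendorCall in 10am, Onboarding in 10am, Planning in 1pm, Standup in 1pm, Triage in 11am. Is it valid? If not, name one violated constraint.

No — it violates: The VendorCall can't start until after the Standup

Planning and VendorCall are combined into the same slot — violated.
The VendorCall can't start until after the Standup — violated.
Onboarding feeds into VendorCall, so it must come first — violated.
Planning is only available from 11am onward — holds.
Standup has to be in 10am — violated.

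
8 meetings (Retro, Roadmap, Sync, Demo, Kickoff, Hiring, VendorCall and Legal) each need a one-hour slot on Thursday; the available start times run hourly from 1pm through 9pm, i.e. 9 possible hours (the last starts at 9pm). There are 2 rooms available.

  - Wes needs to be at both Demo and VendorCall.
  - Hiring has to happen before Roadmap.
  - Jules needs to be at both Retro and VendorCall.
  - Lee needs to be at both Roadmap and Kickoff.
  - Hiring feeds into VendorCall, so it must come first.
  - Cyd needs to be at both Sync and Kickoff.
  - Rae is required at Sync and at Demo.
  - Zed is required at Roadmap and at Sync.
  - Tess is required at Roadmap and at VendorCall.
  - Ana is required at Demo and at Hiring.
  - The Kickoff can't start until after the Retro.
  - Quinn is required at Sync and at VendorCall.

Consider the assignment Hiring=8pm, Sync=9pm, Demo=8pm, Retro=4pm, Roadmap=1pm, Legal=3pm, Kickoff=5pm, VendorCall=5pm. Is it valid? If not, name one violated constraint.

Quinn is required at Sync and at VendorCall — holds.
Zed is required at Roadmap and at Sync — holds.
There are 2 rooms available — holds.
Ana is required at Demo and at Hiring — violated.
Cyd needs to be at both Sync and Kickoff — holds.
Hiring feeds into VendorCall, so it must come first — violated.
Jules needs to be at both Retro and VendorCall — holds.
Wes needs to be at both Demo and VendorCall — holds.
Hiring has to happen before Roadmap — violated.
Tess is required at Roadmap and at VendorCall — holds.
Lee needs to be at both Roadmap and Kickoff — holds.
Rae is required at Sync and at Demo — holds.
The Kickoff can't start until after the Retro — holds.

No — it violates: Hiring has to happen before Roadmap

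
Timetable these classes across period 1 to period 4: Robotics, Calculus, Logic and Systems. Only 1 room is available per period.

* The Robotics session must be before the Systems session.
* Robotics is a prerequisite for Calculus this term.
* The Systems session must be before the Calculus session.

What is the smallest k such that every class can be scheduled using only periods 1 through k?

The precedence chain requires at least 3 distinct periods.
With at most 1 per period and 4 classes, at least 4 periods are needed.
4 works (last occupied period: period 4): for example Logic=period 4, Robotics=period 1, Calculus=period 3, Systems=period 2.

4 periods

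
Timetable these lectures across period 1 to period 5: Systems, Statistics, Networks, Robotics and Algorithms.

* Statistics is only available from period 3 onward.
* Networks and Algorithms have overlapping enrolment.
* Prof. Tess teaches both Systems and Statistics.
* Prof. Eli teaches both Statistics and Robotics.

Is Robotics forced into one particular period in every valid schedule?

Robotics can be period 1 (e.g. Statistics in period 3; Networks in period 1; Robotics in period 1; Systems in period 1; Algorithms in period 2) or period 2 (e.g. Statistics=period 3; Algorithms=period 2; Robotics=period 2; Networks=period 1; Systems=period 1).

No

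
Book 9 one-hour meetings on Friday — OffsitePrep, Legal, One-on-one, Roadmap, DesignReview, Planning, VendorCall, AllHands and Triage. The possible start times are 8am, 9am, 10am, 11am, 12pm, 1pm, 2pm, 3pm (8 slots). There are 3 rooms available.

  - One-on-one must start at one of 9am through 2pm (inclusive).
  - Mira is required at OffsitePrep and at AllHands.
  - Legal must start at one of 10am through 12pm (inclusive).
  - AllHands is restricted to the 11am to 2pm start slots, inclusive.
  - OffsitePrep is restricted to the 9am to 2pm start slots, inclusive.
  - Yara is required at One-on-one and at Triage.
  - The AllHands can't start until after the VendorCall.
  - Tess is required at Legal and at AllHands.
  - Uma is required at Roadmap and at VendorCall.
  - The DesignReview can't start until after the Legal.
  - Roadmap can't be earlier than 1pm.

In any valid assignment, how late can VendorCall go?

1pm

Downstream work caps VendorCall at 1pm.
VendorCall at 1pm is achievable: DesignReview -> 11am; Triage -> 8am; AllHands -> 2pm; OffsitePrep -> 9am; Roadmap -> 2pm; Legal -> 10am; Planning -> 8am; One-on-one -> 9am; VendorCall -> 1pm.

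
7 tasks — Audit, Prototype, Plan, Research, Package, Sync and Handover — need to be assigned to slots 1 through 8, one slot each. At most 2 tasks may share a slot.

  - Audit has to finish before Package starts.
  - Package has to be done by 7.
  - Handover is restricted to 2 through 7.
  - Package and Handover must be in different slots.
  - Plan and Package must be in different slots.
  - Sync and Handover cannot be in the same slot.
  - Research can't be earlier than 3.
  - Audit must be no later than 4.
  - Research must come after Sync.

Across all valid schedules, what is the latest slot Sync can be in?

7

Downstream work caps Sync at 7.
Sync at 7 is achievable: Handover=2, Sync=7, Plan=2, Prototype=1, Package=3, Research=8, Audit=1.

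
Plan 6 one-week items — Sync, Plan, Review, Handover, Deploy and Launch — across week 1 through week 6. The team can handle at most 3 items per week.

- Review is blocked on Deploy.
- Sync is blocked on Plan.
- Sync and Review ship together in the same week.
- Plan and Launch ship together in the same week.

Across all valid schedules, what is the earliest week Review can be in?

Precedence pushes Review to at least week 2.
Review at week 2 is achievable: Review=week 2, Deploy=week 1, Handover=week 2, Sync=week 2, Plan=week 1, Launch=week 1.

week 2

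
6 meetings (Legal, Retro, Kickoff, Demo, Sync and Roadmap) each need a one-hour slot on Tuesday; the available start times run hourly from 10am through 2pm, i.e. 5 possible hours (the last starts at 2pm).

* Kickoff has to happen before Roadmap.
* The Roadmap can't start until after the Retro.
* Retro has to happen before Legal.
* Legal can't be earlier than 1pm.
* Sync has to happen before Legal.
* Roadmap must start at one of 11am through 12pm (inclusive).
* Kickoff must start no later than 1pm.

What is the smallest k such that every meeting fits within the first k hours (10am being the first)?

The precedence chain requires at least 2 distinct hours.
Legal can't be placed before 1pm — that is hour 4 counting from 10am — so the schedule must run through at least 4 hours.
4 works (last occupied hour: 1pm): for example Kickoff=10am, Retro=10am, Demo=10am, Roadmap=11am, Sync=10am, Legal=1pm.

4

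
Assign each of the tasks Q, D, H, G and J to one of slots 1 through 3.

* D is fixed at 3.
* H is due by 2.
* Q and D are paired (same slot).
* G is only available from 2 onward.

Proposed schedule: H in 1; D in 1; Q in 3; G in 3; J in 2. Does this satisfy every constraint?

No — it violates: D is fixed at 3

G is only available from 2 onward — holds.
Q and D are paired (same slot) — violated.
H is due by 2 — holds.
D is fixed at 3 — violated.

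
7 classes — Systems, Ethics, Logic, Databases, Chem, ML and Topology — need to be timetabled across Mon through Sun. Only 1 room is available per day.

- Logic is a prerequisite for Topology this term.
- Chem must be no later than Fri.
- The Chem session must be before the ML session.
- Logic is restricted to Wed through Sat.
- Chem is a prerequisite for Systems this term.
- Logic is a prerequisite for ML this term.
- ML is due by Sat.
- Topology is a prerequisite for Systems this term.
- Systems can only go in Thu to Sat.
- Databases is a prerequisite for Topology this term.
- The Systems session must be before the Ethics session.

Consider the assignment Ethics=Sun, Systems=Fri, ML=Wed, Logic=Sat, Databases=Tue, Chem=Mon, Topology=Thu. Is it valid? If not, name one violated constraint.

Invalid. Logic is a prerequisite for ML this term.

The Systems session must be before the Ethics session — holds.
Systems can only go in Thu to Sat — holds.
Logic is restricted to Wed through Sat — holds.
Chem must be no later than Fri — holds.
Topology is a prerequisite for Systems this term — holds.
Databases is a prerequisite for Topology this term — holds.
Logic is a prerequisite for ML this term — violated.
Only 1 room is available per day — holds.
Chem is a prerequisite for Systems this term — holds.
The Chem session must be before the ML session — holds.
Logic is a prerequisite for Topology this term — violated.
ML is due by Sat — holds.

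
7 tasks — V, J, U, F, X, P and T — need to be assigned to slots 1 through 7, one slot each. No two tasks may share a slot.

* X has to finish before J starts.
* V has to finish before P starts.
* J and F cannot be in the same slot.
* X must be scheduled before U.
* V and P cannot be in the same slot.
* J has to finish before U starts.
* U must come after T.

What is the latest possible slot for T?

Downstream work caps T at 6.
T at 6 is achievable: F -> 5; J -> 2; U -> 7; P -> 4; V -> 3; X -> 1; T -> 6.

6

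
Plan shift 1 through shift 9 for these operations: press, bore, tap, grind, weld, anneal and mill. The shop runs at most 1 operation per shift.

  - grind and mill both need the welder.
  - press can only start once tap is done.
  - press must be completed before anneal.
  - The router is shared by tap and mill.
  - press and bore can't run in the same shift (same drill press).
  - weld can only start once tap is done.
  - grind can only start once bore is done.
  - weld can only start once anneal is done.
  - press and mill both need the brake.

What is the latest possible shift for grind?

shift 9

Precedence pushes grind to at least shift 2.
grind at shift 9 is achievable: mill -> shift 6; grind -> shift 9; press -> shift 2; weld -> shift 4; bore -> shift 5; tap -> shift 1; anneal -> shift 3.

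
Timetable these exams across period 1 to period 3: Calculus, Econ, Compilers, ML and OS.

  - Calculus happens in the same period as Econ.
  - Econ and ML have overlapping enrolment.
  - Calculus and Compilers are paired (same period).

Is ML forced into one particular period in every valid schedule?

ML can be period 1 (e.g. Compilers -> period 2; Calculus -> period 2; ML -> period 1; Econ -> period 2; OS -> period 1) or period 2 (e.g. ML=period 2, OS=period 1, Econ=period 1, Calculus=period 1, Compilers=period 1).

No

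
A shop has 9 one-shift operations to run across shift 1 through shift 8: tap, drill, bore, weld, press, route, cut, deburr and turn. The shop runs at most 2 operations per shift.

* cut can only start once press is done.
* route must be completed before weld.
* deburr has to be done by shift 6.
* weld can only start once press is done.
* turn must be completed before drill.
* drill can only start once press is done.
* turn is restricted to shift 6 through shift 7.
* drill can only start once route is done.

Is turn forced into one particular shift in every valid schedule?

No

turn can be shift 6 (e.g. weld=shift 3; turn=shift 6; cut=shift 2; route=shift 2; bore=shift 4; drill=shift 7; press=shift 1; tap=shift 3; deburr=shift 1) or shift 7 (e.g. deburr in shift 1; tap in shift 3; route in shift 2; press in shift 1; bore in shift 4; turn in shift 7; drill in shift 8; weld in shift 3; cut in shift 2).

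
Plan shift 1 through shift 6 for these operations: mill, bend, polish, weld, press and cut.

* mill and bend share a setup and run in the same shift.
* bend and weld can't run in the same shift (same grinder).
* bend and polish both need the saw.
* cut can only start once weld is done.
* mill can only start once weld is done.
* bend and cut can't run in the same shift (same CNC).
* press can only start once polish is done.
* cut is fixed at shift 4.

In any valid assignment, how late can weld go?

Downstream work caps weld at shift 3.
weld at shift 3 is achievable: bend -> shift 5; weld -> shift 3; cut -> shift 4; press -> shift 2; polish -> shift 1; mill -> shift 5.

shift 3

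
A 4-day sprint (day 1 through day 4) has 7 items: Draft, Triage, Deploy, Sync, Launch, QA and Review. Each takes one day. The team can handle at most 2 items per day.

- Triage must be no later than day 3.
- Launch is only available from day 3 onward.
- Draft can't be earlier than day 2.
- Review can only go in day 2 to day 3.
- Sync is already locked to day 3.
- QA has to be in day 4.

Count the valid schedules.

14

Splitting on Draft: it can be day 2 (8), day 3 (3), day 4 (3). Listing each branch's schedules as (Triage, Deploy, Sync, Launch, QA, Review) by day number:
Draft=day 2: (1,1,3,3,4,2) (1,1,3,4,4,2) (1,1,3,4,4,3) (1,2,3,4,4,3) (1,3,3,4,4,2) (1,4,3,3,4,2) (2,1,3,4,4,3) (3,1,3,4,4,2) — 8.
Draft=day 3: (1,1,3,4,4,2) (1,2,3,4,4,2) (2,1,3,4,4,2) — 3.
Draft=day 4: (1,1,3,3,4,2) (1,2,3,3,4,2) (2,1,3,3,4,2) — 3.
Summing: 8 + 3 + 3 = 14.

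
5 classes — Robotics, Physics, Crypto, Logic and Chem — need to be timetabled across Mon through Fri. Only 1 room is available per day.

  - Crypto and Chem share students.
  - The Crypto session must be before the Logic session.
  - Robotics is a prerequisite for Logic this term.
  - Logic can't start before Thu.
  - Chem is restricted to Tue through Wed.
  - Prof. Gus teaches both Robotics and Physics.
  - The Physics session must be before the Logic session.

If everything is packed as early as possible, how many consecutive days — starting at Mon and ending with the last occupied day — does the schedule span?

The precedence chain requires at least 2 distinct days.
With at most 1 per day and 5 classes, at least 5 days are needed.
Logic can't be placed before Thu — that is day 4 counting from Mon — so the schedule must run through at least 4 days.
5 works (last occupied day: Fri): for example Physics=Wed; Chem=Tue; Logic=Fri; Crypto=Thu; Robotics=Mon.

5 days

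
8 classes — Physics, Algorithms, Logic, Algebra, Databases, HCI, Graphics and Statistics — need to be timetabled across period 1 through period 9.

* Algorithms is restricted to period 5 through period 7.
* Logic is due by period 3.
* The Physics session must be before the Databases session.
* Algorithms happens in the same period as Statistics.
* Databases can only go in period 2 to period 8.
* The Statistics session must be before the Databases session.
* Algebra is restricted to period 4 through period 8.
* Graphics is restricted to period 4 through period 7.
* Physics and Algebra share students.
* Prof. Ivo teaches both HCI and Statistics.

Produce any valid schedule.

Algorithms in period 5; Statistics in period 5; Logic in period 1; Graphics in period 4; Algebra in period 4; HCI in period 1; Physics in period 1; Databases in period 6

Checking: Statistics(period 5) before Databases(period 6); Physics(period 1) before Databases(period 6); HCI(period 1) != Statistics(period 5); Physics(period 1) != Algebra(period 4); Algorithms = Statistics = period 5; Algebra=period 4 in [period 4,period 8]; Algorithms=period 5 in [period 5,period 7]; Logic=period 1 in [period 1,period 3]; Graphics=period 4 in [period 4,period 7]; Databases=period 6 in [period 2,period 8].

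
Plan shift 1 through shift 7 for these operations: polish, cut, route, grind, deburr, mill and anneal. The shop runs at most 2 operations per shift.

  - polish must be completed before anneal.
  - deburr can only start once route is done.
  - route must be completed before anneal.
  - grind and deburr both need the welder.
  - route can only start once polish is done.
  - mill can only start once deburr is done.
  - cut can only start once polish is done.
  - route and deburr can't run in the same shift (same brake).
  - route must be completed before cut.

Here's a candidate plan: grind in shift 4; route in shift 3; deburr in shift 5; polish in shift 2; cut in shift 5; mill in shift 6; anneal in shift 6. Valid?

Yes, all constraints hold

route and deburr can't run in the same shift (same brake) — holds.
deburr can only start once route is done — holds.
grind and deburr both need the welder — holds.
polish must be completed before anneal — holds.
route must be completed before cut — holds.
cut can only start once polish is done — holds.
route must be completed before anneal — holds.
route can only start once polish is done — holds.
The shop runs at most 2 operations per shift — holds.
mill can only start once deburr is done — holds.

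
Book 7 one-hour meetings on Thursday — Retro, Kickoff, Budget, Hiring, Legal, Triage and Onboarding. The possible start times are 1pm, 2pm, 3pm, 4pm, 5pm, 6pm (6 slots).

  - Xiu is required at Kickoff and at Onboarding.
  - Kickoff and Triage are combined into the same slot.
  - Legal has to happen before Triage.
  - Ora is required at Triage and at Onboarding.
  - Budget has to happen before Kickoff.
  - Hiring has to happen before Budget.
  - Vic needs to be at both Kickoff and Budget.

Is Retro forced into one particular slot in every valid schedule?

Retro can be 1pm (e.g. Triage in 3pm; Retro in 1pm; Legal in 1pm; Budget in 2pm; Hiring in 1pm; Onboarding in 1pm; Kickoff in 3pm) or 2pm (e.g. Legal -> 1pm; Triage -> 3pm; Onboarding -> 1pm; Retro -> 2pm; Kickoff -> 3pm; Budget -> 2pm; Hiring -> 1pm).

No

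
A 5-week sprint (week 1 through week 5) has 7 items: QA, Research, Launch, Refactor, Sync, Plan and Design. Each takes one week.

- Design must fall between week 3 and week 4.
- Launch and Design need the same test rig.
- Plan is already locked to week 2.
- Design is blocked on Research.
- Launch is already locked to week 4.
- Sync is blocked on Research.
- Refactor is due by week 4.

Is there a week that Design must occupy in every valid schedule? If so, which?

week 3

Design's window is week 3–week 4.
Launch is fixed at week 4, and Design can't share a week with Launch.
So Design must be week 3.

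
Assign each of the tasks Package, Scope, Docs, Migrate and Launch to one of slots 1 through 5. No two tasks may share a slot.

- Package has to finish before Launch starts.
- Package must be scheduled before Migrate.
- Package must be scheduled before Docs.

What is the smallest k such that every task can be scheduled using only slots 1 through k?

The precedence chain requires at least 2 distinct slots.
With at most 1 per slot and 5 tasks, at least 5 slots are needed.
5 works (last occupied slot: 5): for example Package in 1, Scope in 5, Docs in 2, Migrate in 3, Launch in 4.

5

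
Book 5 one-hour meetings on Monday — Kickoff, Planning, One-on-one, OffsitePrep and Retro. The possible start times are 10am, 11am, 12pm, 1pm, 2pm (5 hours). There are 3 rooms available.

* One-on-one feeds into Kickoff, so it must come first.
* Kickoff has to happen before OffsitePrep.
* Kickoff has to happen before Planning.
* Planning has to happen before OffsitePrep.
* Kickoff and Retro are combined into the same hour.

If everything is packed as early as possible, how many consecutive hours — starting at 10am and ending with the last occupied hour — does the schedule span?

4

The precedence chain requires at least 4 distinct hours.
With at most 3 per hour and 5 meetings, at least 2 hours are needed.
4 works (last occupied hour: 1pm): for example Retro=11am, OffsitePrep=1pm, Kickoff=11am, One-on-one=10am, Planning=12pm.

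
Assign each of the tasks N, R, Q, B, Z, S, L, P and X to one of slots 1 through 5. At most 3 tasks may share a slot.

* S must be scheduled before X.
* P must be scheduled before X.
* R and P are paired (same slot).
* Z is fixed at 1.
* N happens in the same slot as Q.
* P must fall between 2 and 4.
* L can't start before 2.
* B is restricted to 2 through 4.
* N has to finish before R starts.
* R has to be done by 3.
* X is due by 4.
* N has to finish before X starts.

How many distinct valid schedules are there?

Splitting on N: it can be 1 (40), 2 (20). Listing each branch's schedules as (R, Q, B, Z, S, L, P, X):
N=1: (2,1,2,1,3,3,2,4) (2,1,2,1,3,4,2,4) (2,1,2,1,3,5,2,4) (2,1,3,1,2,3,2,3) (2,1,3,1,2,3,2,4) (2,1,3,1,2,4,2,3) (2,1,3,1,2,4,2,4) (2,1,3,1,2,5,2,3) (2,1,3,1,2,5,2,4) (2,1,3,1,3,2,2,4) (2,1,3,1,3,3,2,4) (2,1,3,1,3,4,2,4) (2,1,3,1,3,5,2,4) (2,1,4,1,2,3,2,3) (2,1,4,1,2,3,2,4) (2,1,4,1,2,4,2,3) (2,1,4,1,2,4,2,4) (2,1,4,1,2,5,2,3) (2,1,4,1,2,5,2,4) (2,1,4,1,3,2,2,4) (2,1,4,1,3,3,2,4) (2,1,4,1,3,4,2,4) (2,1,4,1,3,5,2,4) (3,1,2,1,2,2,3,4) (3,1,2,1,2,3,3,4) (3,1,2,1,2,4,3,4) (3,1,2,1,2,5,3,4) (3,1,2,1,3,2,3,4) (3,1,2,1,3,4,3,4) (3,1,2,1,3,5,3,4) (3,1,3,1,2,2,3,4) (3,1,3,1,2,4,3,4) (3,1,3,1,2,5,3,4) (3,1,4,1,2,2,3,4) (3,1,4,1,2,3,3,4) (3,1,4,1,2,4,3,4) (3,1,4,1,2,5,3,4) (3,1,4,1,3,2,3,4) (3,1,4,1,3,4,3,4) (3,1,4,1,3,5,3,4) — 40.
N=2: (3,2,2,1,1,3,3,4) (3,2,2,1,1,4,3,4) (3,2,2,1,1,5,3,4) (3,2,2,1,3,4,3,4) (3,2,2,1,3,5,3,4) (3,2,3,1,1,2,3,4) (3,2,3,1,1,4,3,4) (3,2,3,1,1,5,3,4) (3,2,3,1,2,4,3,4) (3,2,3,1,2,5,3,4) (3,2,4,1,1,2,3,4) (3,2,4,1,1,3,3,4) (3,2,4,1,1,4,3,4) (3,2,4,1,1,5,3,4) (3,2,4,1,2,3,3,4) (3,2,4,1,2,4,3,4) (3,2,4,1,2,5,3,4) (3,2,4,1,3,2,3,4) (3,2,4,1,3,4,3,4) (3,2,4,1,3,5,3,4) — 20.
Summing: 40 + 20 = 60.

60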